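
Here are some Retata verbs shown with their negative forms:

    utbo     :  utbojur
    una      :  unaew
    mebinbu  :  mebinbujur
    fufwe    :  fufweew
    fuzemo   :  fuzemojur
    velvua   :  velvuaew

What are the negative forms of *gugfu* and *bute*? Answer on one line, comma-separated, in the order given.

gugfujur, buteew

The pattern is rounding harmony: -jur when the last vowel of the stem is a rounded vowel (*utbo*, *mebinbu*, *fuzemo*); -ew when the last vowel of the stem is an unrounded vowel (*una*, *fufwe*, *velvua*).
*gugfu*: last vowel = /u/, a rounded vowel → -jur → *gugfujur*.
*bute*: last vowel = /e/, an unrounded vowel → -ew → *buteew*.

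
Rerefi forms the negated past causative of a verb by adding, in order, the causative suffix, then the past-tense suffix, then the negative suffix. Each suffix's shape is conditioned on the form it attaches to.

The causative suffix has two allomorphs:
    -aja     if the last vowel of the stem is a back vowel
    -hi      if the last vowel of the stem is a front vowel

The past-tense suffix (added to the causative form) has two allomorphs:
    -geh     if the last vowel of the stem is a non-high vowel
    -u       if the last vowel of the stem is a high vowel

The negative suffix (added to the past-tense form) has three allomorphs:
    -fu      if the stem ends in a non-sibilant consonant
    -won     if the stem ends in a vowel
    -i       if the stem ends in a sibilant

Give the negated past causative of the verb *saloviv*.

salovivhiuwon

*saloviv*: last vowel = /i/, a front vowel → -hi → *salovivhi*.
Since the last vowel of the causative form *salovivhi* is /i/ (a high vowel), it takes -u, giving *salovivhiu*.
The final sound of the past-tense form *salovivhiu* is /u/, which is a vowel, so the negative suffix is -won, giving *salovivhiuwon*.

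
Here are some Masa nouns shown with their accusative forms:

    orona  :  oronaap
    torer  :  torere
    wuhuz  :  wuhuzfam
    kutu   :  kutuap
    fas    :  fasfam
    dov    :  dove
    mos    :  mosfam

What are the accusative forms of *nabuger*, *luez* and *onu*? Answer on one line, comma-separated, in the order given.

The alternation tracks the final sound of the stem — -fam when the stem ends in a sibilant (*wuhuz*, *fas*, *mos*); -e when the stem ends in a non-sibilant consonant (*torer*, *dov*); -ap when the stem ends in a vowel (*orona*, *kutu*).
Since the final sound of *nabuger* is /r/ (a non-sibilant consonant), it takes -e, giving *nabugere*.
*luez* — final sound /z/ (a sibilant) → -fam → *luezfam*.
*onu*: final sound = /u/, a vowel → -ap → *onuap*.

nabugere, luezfam, onuap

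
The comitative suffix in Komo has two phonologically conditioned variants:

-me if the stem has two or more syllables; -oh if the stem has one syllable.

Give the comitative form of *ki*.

kioh

*ki* (one syllable) → -oh → *kioh*.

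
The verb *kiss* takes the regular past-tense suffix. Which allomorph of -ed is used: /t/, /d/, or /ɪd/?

/t/

The stem *kiss* ends in a voiceless consonant other than /t/.
The -ed suffix is realized as /ɪd/ after /t, d/; as /t/ after other voiceless consonants; and as /d/ after other voiced sounds.
So -ed on *kiss* is pronounced /t/.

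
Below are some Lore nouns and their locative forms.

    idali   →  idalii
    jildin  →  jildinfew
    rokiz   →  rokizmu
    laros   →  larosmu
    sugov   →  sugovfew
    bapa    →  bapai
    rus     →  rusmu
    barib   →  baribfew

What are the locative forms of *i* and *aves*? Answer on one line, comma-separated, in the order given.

ii, avesmu

The pattern is sibilance of the final sound: -mu when the stem ends in a sibilant (*rokiz*, *laros*, *rus*); -few when the stem ends in a non-sibilant consonant (*jildin*, *sugov*, *barib*); -i when the stem ends in a vowel (*idali*, *bapa*).
*i*: final sound = /i/, a vowel → -i → *ii*.
The final sound of *aves* is /s/, which is a sibilant, so the suffix is -mu, giving *avesmu*.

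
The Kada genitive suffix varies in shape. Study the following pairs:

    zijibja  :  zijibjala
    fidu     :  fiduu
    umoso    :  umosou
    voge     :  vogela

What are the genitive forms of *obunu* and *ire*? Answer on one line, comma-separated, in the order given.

obunuu, irela

The suffix is conditioned by the last vowel: -u when the last vowel of the stem is a rounded vowel (*fidu*, *umoso*); -la when the last vowel of the stem is an unrounded vowel (*zijibja*, *voge*).
Since the last vowel of *obunu* is /u/ (a rounded vowel), it takes -u, giving *obunuu*.
The last vowel of *ire* is /e/, which is an unrounded vowel, so the suffix is -la, giving *irela*.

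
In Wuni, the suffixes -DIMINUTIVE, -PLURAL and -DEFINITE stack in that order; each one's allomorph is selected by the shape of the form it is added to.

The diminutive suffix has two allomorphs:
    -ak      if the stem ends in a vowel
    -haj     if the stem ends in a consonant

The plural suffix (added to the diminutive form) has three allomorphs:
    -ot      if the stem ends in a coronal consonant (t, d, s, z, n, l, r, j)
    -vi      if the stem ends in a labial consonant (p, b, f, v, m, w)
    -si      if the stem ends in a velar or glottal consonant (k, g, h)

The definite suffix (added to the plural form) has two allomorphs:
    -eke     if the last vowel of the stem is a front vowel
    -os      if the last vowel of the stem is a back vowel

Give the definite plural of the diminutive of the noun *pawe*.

The final sound of *pawe* is /e/, which is a vowel, so the diminutive suffix is -ak, giving *paweak*.
The final consonant of the diminutive form *paweak* is /k/, which is velar/glottal, so the plural suffix is -si, giving *paweaksi*.
The plural form *paweaksi* — last vowel /i/ (a front vowel) → -eke → *paweaksieke*.

paweaksieke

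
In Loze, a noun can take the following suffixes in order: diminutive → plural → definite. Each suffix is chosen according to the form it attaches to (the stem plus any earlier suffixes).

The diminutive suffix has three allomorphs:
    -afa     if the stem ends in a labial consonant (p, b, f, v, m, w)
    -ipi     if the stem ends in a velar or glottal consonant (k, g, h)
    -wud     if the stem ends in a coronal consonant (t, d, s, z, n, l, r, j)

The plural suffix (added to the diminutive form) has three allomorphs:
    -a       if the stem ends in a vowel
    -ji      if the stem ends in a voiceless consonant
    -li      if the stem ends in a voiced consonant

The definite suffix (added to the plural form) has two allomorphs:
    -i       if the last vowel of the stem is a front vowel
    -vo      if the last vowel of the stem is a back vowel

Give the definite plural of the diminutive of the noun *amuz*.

amuzwudlii

The final consonant of *amuz* is /z/, which is coronal, so the diminutive suffix is -wud, giving *amuzwud*.
The diminutive form *amuzwud*: final sound = /d/, a voiced consonant → -li → *amuzwudli*.
Since the last vowel of the plural form *amuzwudli* is /i/ (a front vowel), it takes -i, giving *amuzwudlii*.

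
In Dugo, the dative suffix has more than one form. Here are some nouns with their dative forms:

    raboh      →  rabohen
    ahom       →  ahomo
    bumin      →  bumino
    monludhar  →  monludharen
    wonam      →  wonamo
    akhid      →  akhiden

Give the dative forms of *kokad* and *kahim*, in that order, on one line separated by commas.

The suffix is conditioned by the final consonant: -o when the stem ends in a nasal (*ahom*, *bumin*, *wonam*); -en when the stem ends in a non-nasal consonant (*raboh*, *monludhar*, *akhid*).
The final consonant of *kokad* is /d/, which is non-nasal, so the suffix is -en, giving *kokaden*.
*kahim* — final consonant /m/ (a nasal) → -o → *kahimo*.

kokaden, kahimo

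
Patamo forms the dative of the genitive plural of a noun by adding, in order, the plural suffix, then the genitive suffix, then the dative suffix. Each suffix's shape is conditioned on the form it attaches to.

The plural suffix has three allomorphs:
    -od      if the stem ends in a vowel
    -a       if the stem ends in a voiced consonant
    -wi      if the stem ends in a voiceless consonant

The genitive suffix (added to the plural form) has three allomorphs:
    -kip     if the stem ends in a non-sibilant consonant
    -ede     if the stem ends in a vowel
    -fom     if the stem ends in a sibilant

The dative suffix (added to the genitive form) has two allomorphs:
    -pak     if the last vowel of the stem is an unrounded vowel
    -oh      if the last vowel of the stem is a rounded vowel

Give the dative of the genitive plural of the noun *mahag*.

The final sound of *mahag* is /g/, which is a voiced consonant, so the plural suffix is -a, giving *mahaga*.
The plural form *mahaga*: final sound = /a/, a vowel → -ede → *mahagaede*.
The last vowel of the genitive form *mahagaede* is /e/, which is an unrounded vowel, so the dative suffix is -pak, giving *mahagaedepak*.

mahagaedepak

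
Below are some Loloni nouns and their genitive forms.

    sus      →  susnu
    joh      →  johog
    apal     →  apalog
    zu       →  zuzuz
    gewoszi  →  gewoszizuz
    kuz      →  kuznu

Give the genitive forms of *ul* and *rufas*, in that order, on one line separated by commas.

The pattern is sibilance of the final sound: -nu when the stem ends in a sibilant (*sus*, *kuz*); -og when the stem ends in a non-sibilant consonant (*joh*, *apal*); -zuz when the stem ends in a vowel (*zu*, *gewoszi*).
*ul* — final sound /l/ (a non-sibilant consonant) → -og → *ulog*.
The final sound of *rufas* is /s/, which is a sibilant, so the suffix is -nu, giving *rufasnu*.

ulog, rufasnu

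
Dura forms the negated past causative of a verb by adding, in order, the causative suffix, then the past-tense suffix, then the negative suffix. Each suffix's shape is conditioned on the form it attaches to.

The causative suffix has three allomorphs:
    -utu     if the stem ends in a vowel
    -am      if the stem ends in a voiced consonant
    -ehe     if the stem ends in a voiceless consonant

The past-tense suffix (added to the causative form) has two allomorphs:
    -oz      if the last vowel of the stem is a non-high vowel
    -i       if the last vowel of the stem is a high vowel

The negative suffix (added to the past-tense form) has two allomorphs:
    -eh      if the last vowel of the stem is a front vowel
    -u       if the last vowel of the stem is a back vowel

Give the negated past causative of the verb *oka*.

okautuieh

*oka* — final sound /a/ (a vowel) → -utu → *okautu*.
Since the last vowel of the causative form *okautu* is /u/ (a high vowel), it takes -i, giving *okautui*.
The last vowel of the past-tense form *okautui* is /i/, which is a front vowel, so the negative suffix is -eh, giving *okautuieh*.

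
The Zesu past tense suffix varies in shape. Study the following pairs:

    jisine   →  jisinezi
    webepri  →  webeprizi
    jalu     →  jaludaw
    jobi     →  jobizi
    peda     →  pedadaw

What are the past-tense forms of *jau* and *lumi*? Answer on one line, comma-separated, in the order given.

jaudaw, lumizi

Looking at the last vowel of each stem: -zi when the last vowel of the stem is a front vowel (*jisine*, *webepri*, *jobi*); -daw when the last vowel of the stem is a back vowel (*jalu*, *peda*).
The last vowel of *jau* is /u/, which is a back vowel, so the suffix is -daw, giving *jaudaw*.
Since the last vowel of *lumi* is /i/ (a front vowel), it takes -zi, giving *lumizi*.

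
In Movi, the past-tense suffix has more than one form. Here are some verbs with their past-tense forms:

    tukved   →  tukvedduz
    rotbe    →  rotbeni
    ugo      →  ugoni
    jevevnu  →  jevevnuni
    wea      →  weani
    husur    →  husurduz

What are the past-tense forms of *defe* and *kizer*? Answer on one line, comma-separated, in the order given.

The alternation tracks the final sound of the stem — -duz when the stem ends in a consonant (*tukved*, *husur*); -ni when the stem ends in a vowel (*rotbe*, *ugo*, *jevevnu*, *wea*).
Since the final sound of *defe* is /e/ (a vowel), it takes -ni, giving *defeni*.
*kizer*: final sound = /r/, a consonant → -duz → *kizerduz*.

defeni, kizerduz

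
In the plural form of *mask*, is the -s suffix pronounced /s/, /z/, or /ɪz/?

/s/

The stem *mask* ends in a voiceless non-sibilant consonant.
The plural suffix surfaces as /ɪz/ after sibilants, /s/ after other voiceless consonants, and /z/ after other voiced sounds.
So the plural -s on *mask* is pronounced /s/.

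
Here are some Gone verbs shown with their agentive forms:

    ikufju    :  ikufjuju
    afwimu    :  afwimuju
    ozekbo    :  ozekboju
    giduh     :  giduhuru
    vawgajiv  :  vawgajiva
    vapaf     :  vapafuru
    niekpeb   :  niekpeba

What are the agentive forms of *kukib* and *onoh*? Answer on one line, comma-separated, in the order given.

Looking at the final sound of each stem: -uru when the stem ends in a voiceless consonant (*giduh*, *vapaf*); -a when the stem ends in a voiced consonant (*vawgajiv*, *niekpeb*); -ju when the stem ends in a vowel (*ikufju*, *afwimu*, *ozekbo*).
*kukib*: final sound = /b/, a voiced consonant → -a → *kukiba*.
*onoh* — final sound /h/ (a voiceless consonant) → -uru → *onohuru*.

kukiba, onohuru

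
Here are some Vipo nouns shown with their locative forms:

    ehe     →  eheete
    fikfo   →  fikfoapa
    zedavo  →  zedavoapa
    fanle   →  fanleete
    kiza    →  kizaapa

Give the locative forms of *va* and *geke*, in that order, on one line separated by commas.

vaapa, gekeete

The suffix is conditioned by the last vowel: -ete when the last vowel of the stem is a front vowel (*ehe*, *fanle*); -apa when the last vowel of the stem is a back vowel (*fikfo*, *zedavo*, *kiza*).
*va* — last vowel /a/ (a back vowel) → -apa → *vaapa*.
*geke* — last vowel /e/ (a front vowel) → -ete → *gekeete*.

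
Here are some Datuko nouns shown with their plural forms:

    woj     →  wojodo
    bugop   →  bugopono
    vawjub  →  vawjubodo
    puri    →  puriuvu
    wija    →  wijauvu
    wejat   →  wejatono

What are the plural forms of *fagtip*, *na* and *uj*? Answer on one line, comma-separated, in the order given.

The suffix is conditioned by the final sound: -ono when the stem ends in a voiceless consonant (*bugop*, *wejat*); -odo when the stem ends in a voiced consonant (*woj*, *vawjub*); -uvu when the stem ends in a vowel (*puri*, *wija*).
*fagtip* — final sound /p/ (a voiceless consonant) → -ono → *fagtipono*.
*na*: final sound = /a/, a vowel → -uvu → *nauvu*.
The final sound of *uj* is /j/, which is a voiced consonant, so the suffix is -odo, giving *ujodo*.

fagtipono, nauvu, ujodo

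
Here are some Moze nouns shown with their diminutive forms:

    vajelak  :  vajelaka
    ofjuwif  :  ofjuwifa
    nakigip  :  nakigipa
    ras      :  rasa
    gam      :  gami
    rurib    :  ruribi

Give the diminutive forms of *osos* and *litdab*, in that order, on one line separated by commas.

ososa, litdabi

The alternation tracks the final consonant of the stem — -a when the stem ends in a voiceless consonant (*vajelak*, *ofjuwif*, *nakigip*, *ras*); -i when the stem ends in a voiced consonant (*gam*, *rurib*).
Since the final consonant of *osos* is /s/ (voiceless), it takes -a, giving *ososa*.
*litdab*: final consonant = /b/, voiced → -i → *litdabi*.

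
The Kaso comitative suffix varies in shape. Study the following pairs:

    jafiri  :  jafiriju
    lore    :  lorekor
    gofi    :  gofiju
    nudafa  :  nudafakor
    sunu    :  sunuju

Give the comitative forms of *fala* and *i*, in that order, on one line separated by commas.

falakor, iju

Looking at the last vowel of each stem: -ju when the last vowel of the stem is a high vowel (*jafiri*, *gofi*, *sunu*); -kor when the last vowel of the stem is a non-high vowel (*lore*, *nudafa*).
*fala*: last vowel = /a/, a non-high vowel → -kor → *falakor*.
*i*: last vowel = /i/, a high vowel → -ju → *iju*.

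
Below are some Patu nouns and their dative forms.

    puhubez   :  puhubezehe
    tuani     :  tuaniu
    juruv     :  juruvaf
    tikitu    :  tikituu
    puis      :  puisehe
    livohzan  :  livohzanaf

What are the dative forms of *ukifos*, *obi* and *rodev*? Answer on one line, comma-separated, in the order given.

ukifosehe, obiu, rodevaf

Looking at the final sound of each stem: -ehe when the stem ends in a sibilant (*puhubez*, *puis*); -af when the stem ends in a non-sibilant consonant (*juruv*, *livohzan*); -u when the stem ends in a vowel (*tuani*, *tikitu*).
The final sound of *ukifos* is /s/, which is a sibilant, so the suffix is -ehe, giving *ukifosehe*.
*obi* — final sound /i/ (a vowel) → -u → *obiu*.
*rodev*: final sound = /v/, a non-sibilant consonant → -af → *rodevaf*.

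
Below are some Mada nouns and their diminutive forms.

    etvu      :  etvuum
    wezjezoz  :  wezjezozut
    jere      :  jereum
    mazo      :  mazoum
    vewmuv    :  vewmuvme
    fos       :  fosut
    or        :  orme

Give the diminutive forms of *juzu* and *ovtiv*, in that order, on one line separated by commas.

juzuum, ovtivme

The suffix is conditioned by the final sound: -ut when the stem ends in a sibilant (*wezjezoz*, *fos*); -me when the stem ends in a non-sibilant consonant (*vewmuv*, *or*); -um when the stem ends in a vowel (*etvu*, *jere*, *mazo*).
*juzu* — final sound /u/ (a vowel) → -um → *juzuum*.
Since the final sound of *ovtiv* is /v/ (a non-sibilant consonant), it takes -me, giving *ovtivme*.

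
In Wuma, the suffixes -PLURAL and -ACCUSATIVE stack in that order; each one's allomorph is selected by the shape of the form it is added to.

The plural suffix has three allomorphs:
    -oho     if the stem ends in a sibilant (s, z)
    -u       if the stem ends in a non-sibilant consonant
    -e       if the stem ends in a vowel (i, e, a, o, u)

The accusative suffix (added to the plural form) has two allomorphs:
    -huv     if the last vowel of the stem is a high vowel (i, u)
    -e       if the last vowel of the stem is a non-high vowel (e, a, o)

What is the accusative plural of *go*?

*go*: final sound = /o/, a vowel → -e → *goe*.
The plural form *goe* — last vowel /e/ (a non-high vowel) → -e → *goee*.

goee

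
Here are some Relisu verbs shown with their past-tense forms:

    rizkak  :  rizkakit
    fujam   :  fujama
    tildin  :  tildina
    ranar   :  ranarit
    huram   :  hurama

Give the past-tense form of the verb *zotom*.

zotoma

Looking at the final consonant of each stem: -a when the stem ends in a nasal (*fujam*, *tildin*, *huram*); -it when the stem ends in a non-nasal consonant (*rizkak*, *ranar*).
*zotom* — final consonant /m/ (a nasal) → -a → *zotoma*.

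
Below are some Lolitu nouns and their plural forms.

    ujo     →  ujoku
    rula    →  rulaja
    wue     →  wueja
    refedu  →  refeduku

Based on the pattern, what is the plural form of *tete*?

Looking at the last vowel of each stem: -ku when the last vowel of the stem is a rounded vowel (*ujo*, *refedu*); -ja when the last vowel of the stem is an unrounded vowel (*rula*, *wue*).
The last vowel of *tete* is /e/, which is an unrounded vowel, so the suffix is -ja, giving *teteja*.

teteja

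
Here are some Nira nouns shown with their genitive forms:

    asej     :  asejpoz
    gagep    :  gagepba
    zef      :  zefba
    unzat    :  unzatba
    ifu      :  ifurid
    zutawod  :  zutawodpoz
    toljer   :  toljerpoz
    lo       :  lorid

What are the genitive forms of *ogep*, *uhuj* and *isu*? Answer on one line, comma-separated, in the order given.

The pattern is voicing of the final sound: -ba when the stem ends in a voiceless consonant (*gagep*, *zef*, *unzat*); -poz when the stem ends in a voiced consonant (*asej*, *zutawod*, *toljer*); -rid when the stem ends in a vowel (*ifu*, *lo*).
*ogep* — final sound /p/ (a voiceless consonant) → -ba → *ogepba*.
Since the final sound of *uhuj* is /j/ (a voiced consonant), it takes -poz, giving *uhujpoz*.
The final sound of *isu* is /u/, which is a vowel, so the suffix is -rid, giving *isurid*.

ogepba, uhujpoz, isurid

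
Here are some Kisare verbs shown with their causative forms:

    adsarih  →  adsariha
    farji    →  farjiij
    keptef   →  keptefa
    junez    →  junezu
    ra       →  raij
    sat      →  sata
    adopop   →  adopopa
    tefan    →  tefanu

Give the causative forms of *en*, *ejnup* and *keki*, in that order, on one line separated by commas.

The alternation tracks the final sound of the stem — -a when the stem ends in a voiceless consonant (*adsarih*, *keptef*, *sat*, *adopop*); -u when the stem ends in a voiced consonant (*junez*, *tefan*); -ij when the stem ends in a vowel (*farji*, *ra*).
*en* — final sound /n/ (a voiced consonant) → -u → *enu*.
The final sound of *ejnup* is /p/, which is a voiceless consonant, so the suffix is -a, giving *ejnupa*.
The final sound of *keki* is /i/, which is a vowel, so the suffix is -ij, giving *kekiij*.

enu, ejnupa, kekiij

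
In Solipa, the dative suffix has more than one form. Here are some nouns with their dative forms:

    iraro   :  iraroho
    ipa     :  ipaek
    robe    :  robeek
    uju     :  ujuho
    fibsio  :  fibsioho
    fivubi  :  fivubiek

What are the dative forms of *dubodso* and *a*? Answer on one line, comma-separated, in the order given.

Looking at the last vowel of each stem: -ho when the last vowel of the stem is a rounded vowel (*iraro*, *uju*, *fibsio*); -ek when the last vowel of the stem is an unrounded vowel (*ipa*, *robe*, *fivubi*).
*dubodso*: last vowel = /o/, a rounded vowel → -ho → *dubodsoho*.
Since the last vowel of *a* is /a/ (an unrounded vowel), it takes -ek, giving *aek*.

dubodsoho, aek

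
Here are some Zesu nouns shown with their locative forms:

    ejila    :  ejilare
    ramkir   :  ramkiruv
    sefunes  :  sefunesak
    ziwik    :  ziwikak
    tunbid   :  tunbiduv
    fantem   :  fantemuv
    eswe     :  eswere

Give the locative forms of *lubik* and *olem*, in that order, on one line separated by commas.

lubikak, olemuv

The suffix is conditioned by the final sound: -ak when the stem ends in a voiceless consonant (*sefunes*, *ziwik*); -uv when the stem ends in a voiced consonant (*ramkir*, *tunbid*, *fantem*); -re when the stem ends in a vowel (*ejila*, *eswe*).
*lubik*: final sound = /k/, a voiceless consonant → -ak → *lubikak*.
*olem* — final sound /m/ (a voiced consonant) → -uv → *olemuv*.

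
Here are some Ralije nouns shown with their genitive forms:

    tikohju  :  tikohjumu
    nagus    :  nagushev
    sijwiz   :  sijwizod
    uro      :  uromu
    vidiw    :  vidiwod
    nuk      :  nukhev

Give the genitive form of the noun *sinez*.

The pattern is voicing of the final sound: -hev when the stem ends in a voiceless consonant (*nagus*, *nuk*); -od when the stem ends in a voiced consonant (*sijwiz*, *vidiw*); -mu when the stem ends in a vowel (*tikohju*, *uro*).
Since the final sound of *sinez* is /z/ (a voiced consonant), it takes -od, giving *sinezod*.

sinezod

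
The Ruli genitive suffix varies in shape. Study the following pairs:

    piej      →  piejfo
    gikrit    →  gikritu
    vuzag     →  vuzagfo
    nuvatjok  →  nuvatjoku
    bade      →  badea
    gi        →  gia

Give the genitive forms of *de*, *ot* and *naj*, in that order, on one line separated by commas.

dea, otu, najfo

Looking at the final sound of each stem: -u when the stem ends in a voiceless consonant (*gikrit*, *nuvatjok*); -fo when the stem ends in a voiced consonant (*piej*, *vuzag*); -a when the stem ends in a vowel (*bade*, *gi*).
Since the final sound of *de* is /e/ (a vowel), it takes -a, giving *dea*.
*ot* — final sound /t/ (a voiceless consonant) → -u → *otu*.
*naj*: final sound = /j/, a voiced consonant → -fo → *najfo*.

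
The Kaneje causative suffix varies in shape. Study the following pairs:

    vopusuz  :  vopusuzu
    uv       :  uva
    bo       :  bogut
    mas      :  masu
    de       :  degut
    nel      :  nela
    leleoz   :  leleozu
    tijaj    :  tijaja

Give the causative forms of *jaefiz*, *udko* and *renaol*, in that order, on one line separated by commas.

jaefizu, udkogut, renaola

The suffix is conditioned by the final sound: -u when the stem ends in a sibilant (*vopusuz*, *mas*, *leleoz*); -a when the stem ends in a non-sibilant consonant (*uv*, *nel*, *tijaj*); -gut when the stem ends in a vowel (*bo*, *de*).
The final sound of *jaefiz* is /z/, which is a sibilant, so the suffix is -u, giving *jaefizu*.
Since the final sound of *udko* is /o/ (a vowel), it takes -gut, giving *udkogut*.
*renaol*: final sound = /l/, a non-sibilant consonant → -a → *renaola*.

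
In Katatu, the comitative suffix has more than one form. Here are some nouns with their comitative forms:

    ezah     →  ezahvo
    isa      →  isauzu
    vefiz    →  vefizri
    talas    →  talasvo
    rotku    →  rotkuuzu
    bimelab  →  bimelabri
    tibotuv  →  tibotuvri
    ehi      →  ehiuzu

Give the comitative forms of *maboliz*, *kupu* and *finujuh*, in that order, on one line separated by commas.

mabolizri, kupuuzu, finujuhvo

The suffix is conditioned by the final sound: -vo when the stem ends in a voiceless consonant (*ezah*, *talas*); -ri when the stem ends in a voiced consonant (*vefiz*, *bimelab*, *tibotuv*); -uzu when the stem ends in a vowel (*isa*, *rotku*, *ehi*).
Since the final sound of *maboliz* is /z/ (a voiced consonant), it takes -ri, giving *mabolizri*.
*kupu*: final sound = /u/, a vowel → -uzu → *kupuuzu*.
*finujuh* — final sound /h/ (a voiceless consonant) → -vo → *finujuhvo*.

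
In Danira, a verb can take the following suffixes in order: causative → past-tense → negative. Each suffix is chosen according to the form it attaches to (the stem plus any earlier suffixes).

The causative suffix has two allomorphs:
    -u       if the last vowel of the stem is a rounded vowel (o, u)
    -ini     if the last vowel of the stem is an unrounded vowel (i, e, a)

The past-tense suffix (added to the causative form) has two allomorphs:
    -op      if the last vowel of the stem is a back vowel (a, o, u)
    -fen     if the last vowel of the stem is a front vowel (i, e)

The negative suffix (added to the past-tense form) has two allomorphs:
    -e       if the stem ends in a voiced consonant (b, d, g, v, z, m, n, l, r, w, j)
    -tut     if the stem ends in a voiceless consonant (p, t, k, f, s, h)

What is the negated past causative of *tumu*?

The last vowel of *tumu* is /u/, which is a rounded vowel, so the causative suffix is -u, giving *tumuu*.
The causative form *tumuu*: last vowel = /u/, a back vowel → -op → *tumuuop*.
The final consonant of the past-tense form *tumuuop* is /p/, which is voiceless, so the negative suffix is -tut, giving *tumuuoptut*.

tumuuoptut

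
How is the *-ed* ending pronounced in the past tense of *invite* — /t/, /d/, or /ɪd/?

/ɪd/

The stem *invite* ends in /t/ or /d/.
The -ed suffix is realized as /ɪd/ after /t, d/; as /t/ after other voiceless consonants; and as /d/ after other voiced sounds.
So -ed on *invite* is pronounced /ɪd/.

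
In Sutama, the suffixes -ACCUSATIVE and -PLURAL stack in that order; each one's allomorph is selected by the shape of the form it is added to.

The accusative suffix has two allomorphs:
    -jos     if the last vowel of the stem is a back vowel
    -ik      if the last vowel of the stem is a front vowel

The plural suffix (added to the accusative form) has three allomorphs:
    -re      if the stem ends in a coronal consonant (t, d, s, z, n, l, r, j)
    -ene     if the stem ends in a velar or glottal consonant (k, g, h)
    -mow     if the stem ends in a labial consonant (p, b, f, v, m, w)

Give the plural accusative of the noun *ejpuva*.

The last vowel of *ejpuva* is /a/, which is a back vowel, so the accusative suffix is -jos, giving *ejpuvajos*.
The accusative form *ejpuvajos* — final consonant /s/ (coronal) → -re → *ejpuvajosre*.

ejpuvajosre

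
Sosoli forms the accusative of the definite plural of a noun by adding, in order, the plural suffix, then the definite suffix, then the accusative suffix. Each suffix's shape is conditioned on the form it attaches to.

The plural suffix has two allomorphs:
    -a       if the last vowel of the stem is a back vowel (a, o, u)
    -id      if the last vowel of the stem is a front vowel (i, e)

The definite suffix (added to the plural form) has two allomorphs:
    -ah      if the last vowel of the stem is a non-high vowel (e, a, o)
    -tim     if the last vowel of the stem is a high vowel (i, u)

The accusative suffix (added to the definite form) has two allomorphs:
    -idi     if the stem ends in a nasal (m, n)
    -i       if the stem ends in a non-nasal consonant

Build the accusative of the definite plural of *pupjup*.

pupjupaahi

*pupjup* — last vowel /u/ (a back vowel) → -a → *pupjupa*.
Since the last vowel of the plural form *pupjupa* is /a/ (a non-high vowel), it takes -ah, giving *pupjupaah*.
The final consonant of the definite form *pupjupaah* is /h/, which is non-nasal, so the accusative suffix is -i, giving *pupjupaahi*.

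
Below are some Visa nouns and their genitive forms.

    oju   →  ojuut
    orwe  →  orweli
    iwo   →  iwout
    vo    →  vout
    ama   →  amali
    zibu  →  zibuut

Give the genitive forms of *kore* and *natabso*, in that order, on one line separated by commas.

koreli, natabsout

The suffix is conditioned by the last vowel: -ut when the last vowel of the stem is a rounded vowel (*oju*, *iwo*, *vo*, *zibu*); -li when the last vowel of the stem is an unrounded vowel (*orwe*, *ama*).
The last vowel of *kore* is /e/, which is an unrounded vowel, so the suffix is -li, giving *koreli*.
*natabso*: last vowel = /o/, a rounded vowel → -ut → *natabsout*.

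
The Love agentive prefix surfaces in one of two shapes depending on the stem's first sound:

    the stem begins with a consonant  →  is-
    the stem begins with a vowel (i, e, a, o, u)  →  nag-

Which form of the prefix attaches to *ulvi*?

nag-

The first sound of *ulvi* is /u/, which is a vowel, so the prefix is nag-.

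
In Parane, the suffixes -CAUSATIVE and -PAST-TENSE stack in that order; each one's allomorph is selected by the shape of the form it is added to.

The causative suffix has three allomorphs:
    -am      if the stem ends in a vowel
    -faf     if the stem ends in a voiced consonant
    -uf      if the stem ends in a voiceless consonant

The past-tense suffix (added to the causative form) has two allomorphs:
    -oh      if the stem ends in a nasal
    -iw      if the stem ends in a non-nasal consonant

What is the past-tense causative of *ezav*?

Since the final sound of *ezav* is /v/ (a voiced consonant), it takes -faf, giving *ezavfaf*.
The causative form *ezavfaf* — final consonant /f/ (non-nasal) → -iw → *ezavfafiw*.

ezavfafiw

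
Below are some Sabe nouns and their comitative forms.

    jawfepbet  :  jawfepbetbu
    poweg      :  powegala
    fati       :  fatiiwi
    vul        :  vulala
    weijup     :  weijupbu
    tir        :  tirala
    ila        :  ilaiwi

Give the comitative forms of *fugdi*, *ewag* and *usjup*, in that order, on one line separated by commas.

Looking at the final sound of each stem: -bu when the stem ends in a voiceless consonant (*jawfepbet*, *weijup*); -ala when the stem ends in a voiced consonant (*poweg*, *vul*, *tir*); -iwi when the stem ends in a vowel (*fati*, *ila*).
*fugdi* — final sound /i/ (a vowel) → -iwi → *fugdiiwi*.
*ewag* — final sound /g/ (a voiced consonant) → -ala → *ewagala*.
Since the final sound of *usjup* is /p/ (a voiceless consonant), it takes -bu, giving *usjupbu*.

fugdiiwi, ewagala, usjupbu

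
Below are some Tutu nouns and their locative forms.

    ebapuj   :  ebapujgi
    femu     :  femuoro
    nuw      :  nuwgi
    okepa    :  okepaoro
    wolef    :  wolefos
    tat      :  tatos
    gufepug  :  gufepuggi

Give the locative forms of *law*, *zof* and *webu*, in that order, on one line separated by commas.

lawgi, zofos, webuoro

The suffix is conditioned by the final sound: -os when the stem ends in a voiceless consonant (*wolef*, *tat*); -gi when the stem ends in a voiced consonant (*ebapuj*, *nuw*, *gufepug*); -oro when the stem ends in a vowel (*femu*, *okepa*).
*law*: final sound = /w/, a voiced consonant → -gi → *lawgi*.
Since the final sound of *zof* is /f/ (a voiceless consonant), it takes -os, giving *zofos*.
*webu* — final sound /u/ (a vowel) → -oro → *webuoro*.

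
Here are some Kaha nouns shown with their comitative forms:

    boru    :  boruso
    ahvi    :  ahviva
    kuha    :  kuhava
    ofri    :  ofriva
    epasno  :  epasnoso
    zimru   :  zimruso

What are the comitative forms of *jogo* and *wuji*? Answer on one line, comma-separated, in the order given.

jogoso, wujiva

The alternation tracks the last vowel of the stem — -so when the last vowel of the stem is a rounded vowel (*boru*, *epasno*, *zimru*); -va when the last vowel of the stem is an unrounded vowel (*ahvi*, *kuha*, *ofri*).
*jogo*: last vowel = /o/, a rounded vowel → -so → *jogoso*.
*wuji*: last vowel = /i/, an unrounded vowel → -va → *wujiva*.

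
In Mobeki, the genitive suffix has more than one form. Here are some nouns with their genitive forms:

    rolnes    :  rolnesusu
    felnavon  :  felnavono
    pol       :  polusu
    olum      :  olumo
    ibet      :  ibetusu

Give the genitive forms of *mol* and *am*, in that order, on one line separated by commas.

The suffix is conditioned by the final consonant: -o when the stem ends in a nasal (*felnavon*, *olum*); -usu when the stem ends in a non-nasal consonant (*rolnes*, *pol*, *ibet*).
*mol* — final consonant /l/ (non-nasal) → -usu → *molusu*.
Since the final consonant of *am* is /m/ (a nasal), it takes -o, giving *amo*.

molusu, amo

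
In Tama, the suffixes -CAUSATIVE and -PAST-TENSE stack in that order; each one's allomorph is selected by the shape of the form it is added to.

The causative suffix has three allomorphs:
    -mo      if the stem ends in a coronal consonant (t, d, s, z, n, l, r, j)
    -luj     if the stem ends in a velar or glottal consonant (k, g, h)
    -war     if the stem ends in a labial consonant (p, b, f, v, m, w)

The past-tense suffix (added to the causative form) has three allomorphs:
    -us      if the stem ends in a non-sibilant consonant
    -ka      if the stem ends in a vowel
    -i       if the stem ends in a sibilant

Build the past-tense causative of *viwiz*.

*viwiz* — final consonant /z/ (coronal) → -mo → *viwizmo*.
The causative form *viwizmo*: final sound = /o/, a vowel → -ka → *viwizmoka*.

viwizmoka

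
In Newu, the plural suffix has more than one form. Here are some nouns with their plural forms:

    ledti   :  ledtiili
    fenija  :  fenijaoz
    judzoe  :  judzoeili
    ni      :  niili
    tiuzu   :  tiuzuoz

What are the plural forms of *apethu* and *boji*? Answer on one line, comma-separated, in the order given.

apethuoz, bojiili

The suffix is conditioned by the last vowel: -ili when the last vowel of the stem is a front vowel (*ledti*, *judzoe*, *ni*); -oz when the last vowel of the stem is a back vowel (*fenija*, *tiuzu*).
Since the last vowel of *apethu* is /u/ (a back vowel), it takes -oz, giving *apethuoz*.
Since the last vowel of *boji* is /i/ (a front vowel), it takes -ili, giving *bojiili*.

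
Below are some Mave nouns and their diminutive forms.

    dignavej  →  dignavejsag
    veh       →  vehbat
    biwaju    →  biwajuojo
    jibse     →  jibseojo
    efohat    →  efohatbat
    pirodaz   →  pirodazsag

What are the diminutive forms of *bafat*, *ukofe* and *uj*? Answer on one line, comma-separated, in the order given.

bafatbat, ukofeojo, ujsag

The suffix is conditioned by the final sound: -bat when the stem ends in a voiceless consonant (*veh*, *efohat*); -sag when the stem ends in a voiced consonant (*dignavej*, *pirodaz*); -ojo when the stem ends in a vowel (*biwaju*, *jibse*).
Since the final sound of *bafat* is /t/ (a voiceless consonant), it takes -bat, giving *bafatbat*.
*ukofe*: final sound = /e/, a vowel → -ojo → *ukofeojo*.
*uj*: final sound = /j/, a voiced consonant → -sag → *ujsag*.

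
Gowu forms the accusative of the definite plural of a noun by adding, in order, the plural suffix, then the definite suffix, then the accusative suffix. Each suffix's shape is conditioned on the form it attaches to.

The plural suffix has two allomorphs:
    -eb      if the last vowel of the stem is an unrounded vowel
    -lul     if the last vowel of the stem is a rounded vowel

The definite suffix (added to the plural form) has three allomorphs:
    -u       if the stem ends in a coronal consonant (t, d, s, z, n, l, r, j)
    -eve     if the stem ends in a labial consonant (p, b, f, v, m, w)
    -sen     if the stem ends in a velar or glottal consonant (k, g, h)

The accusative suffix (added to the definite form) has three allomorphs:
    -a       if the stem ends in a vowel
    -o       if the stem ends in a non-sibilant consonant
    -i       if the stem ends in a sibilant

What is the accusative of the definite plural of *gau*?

*gau* — last vowel /u/ (a rounded vowel) → -lul → *gaulul*.
The plural form *gaulul* — final consonant /l/ (coronal) → -u → *gaululu*.
Since the final sound of the definite form *gaululu* is /u/ (a vowel), it takes -a, giving *gaululua*.

gaululua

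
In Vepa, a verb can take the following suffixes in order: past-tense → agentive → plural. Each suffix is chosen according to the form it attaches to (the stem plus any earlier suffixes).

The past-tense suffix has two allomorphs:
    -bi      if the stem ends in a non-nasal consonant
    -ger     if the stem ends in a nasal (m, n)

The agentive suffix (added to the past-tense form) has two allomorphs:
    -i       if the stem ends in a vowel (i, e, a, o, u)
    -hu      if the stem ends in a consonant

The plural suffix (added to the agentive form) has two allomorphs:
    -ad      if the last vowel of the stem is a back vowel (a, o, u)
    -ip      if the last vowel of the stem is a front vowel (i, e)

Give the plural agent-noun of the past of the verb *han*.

Since the final consonant of *han* is /n/ (a nasal), it takes -ger, giving *hanger*.
Since the final sound of the past-tense form *hanger* is /r/ (a consonant), it takes -hu, giving *hangerhu*.
The agentive form *hangerhu*: last vowel = /u/, a back vowel → -ad → *hangerhuad*.

hangerhuad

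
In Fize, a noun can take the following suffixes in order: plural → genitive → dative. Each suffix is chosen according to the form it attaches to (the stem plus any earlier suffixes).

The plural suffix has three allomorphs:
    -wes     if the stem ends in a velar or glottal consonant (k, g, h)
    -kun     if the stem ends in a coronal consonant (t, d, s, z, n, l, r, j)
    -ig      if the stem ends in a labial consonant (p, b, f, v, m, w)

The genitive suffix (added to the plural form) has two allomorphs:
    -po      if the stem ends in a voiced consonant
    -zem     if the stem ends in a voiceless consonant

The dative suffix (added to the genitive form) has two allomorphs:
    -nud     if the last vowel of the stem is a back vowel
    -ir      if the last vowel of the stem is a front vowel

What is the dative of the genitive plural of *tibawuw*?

*tibawuw* — final consonant /w/ (labial) → -ig → *tibawuwig*.
Since the final consonant of the plural form *tibawuwig* is /g/ (voiced), it takes -po, giving *tibawuwigpo*.
The last vowel of the genitive form *tibawuwigpo* is /o/, which is a back vowel, so the dative suffix is -nud, giving *tibawuwigponud*.

tibawuwigponud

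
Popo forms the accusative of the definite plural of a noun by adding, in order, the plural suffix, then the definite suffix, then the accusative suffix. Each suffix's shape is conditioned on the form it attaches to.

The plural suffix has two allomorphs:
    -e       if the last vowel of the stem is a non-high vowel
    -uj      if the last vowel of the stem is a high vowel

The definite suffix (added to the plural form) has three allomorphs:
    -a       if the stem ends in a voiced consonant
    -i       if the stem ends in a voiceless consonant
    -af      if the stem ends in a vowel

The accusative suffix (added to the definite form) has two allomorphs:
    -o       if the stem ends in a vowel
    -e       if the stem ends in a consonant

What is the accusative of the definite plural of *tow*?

Since the last vowel of *tow* is /o/ (a non-high vowel), it takes -e, giving *towe*.
The plural form *towe* — final sound /e/ (a vowel) → -af → *toweaf*.
Since the final sound of the definite form *toweaf* is /f/ (a consonant), it takes -e, giving *toweafe*.

toweafe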